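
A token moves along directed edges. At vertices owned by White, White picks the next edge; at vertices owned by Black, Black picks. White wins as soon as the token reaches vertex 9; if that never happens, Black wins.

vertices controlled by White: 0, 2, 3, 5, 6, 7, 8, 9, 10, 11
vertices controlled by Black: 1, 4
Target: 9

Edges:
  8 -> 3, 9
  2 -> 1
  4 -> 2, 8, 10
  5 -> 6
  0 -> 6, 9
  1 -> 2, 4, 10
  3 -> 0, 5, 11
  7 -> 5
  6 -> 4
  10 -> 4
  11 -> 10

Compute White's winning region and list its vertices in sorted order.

0, 3, 8, 9

A0 = {9}
A1: add {0, 8} — 0 (White) has 0→9; 8 (White) has 8→9.
A2: add {3} — 3 (White) has 3→0.
A3 = A2; e.g. 1 (Black) can still go to 2. Fixed point.
White's winning region = {0, 3, 8, 9}.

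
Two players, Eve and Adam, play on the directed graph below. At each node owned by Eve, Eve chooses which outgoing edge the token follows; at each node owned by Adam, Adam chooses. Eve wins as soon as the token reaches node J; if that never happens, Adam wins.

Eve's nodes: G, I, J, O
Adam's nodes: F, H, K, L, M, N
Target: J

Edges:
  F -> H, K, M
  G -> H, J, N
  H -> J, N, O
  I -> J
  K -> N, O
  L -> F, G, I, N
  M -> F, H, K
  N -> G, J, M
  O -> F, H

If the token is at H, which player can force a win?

A0 = {J}
A1: add {G, I} — G (Eve) has G→J; I (Eve) has I→J.
A2 = A1; e.g. F (Adam) can still go to H. Fixed point.
H never enters the attractor, so Adam can avoid the target forever.

Adam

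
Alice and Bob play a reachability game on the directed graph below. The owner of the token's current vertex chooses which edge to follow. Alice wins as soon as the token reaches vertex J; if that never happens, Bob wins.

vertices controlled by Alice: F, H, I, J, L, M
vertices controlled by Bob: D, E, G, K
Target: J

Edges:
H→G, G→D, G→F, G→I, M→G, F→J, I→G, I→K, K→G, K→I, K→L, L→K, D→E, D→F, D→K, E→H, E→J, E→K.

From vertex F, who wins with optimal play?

A0 = {J}
A1: add {F} — F (Alice) has F→J.
A2 = A1; e.g. D (Bob) can still go to E. Fixed point.
F ∈ A1, so Alice can force the target.

Alice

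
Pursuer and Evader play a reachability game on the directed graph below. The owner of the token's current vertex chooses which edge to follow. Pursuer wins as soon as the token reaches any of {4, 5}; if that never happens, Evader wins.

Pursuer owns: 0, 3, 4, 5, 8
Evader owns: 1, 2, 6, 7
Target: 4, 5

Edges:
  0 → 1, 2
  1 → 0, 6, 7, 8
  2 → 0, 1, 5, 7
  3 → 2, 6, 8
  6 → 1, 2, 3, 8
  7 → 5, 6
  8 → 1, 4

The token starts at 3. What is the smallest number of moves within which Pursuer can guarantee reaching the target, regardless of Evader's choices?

A0 = {4, 5}
A1: add {8} — 8 (Pursuer) has 8→4.
A2: add {3} — 3 (Pursuer) has 3→8.
A3 = A2; e.g. 0 (Pursuer) has no edge into A2. Fixed point.
3 enters the attractor at level 2, so Pursuer can force the target in 2 moves from there.

2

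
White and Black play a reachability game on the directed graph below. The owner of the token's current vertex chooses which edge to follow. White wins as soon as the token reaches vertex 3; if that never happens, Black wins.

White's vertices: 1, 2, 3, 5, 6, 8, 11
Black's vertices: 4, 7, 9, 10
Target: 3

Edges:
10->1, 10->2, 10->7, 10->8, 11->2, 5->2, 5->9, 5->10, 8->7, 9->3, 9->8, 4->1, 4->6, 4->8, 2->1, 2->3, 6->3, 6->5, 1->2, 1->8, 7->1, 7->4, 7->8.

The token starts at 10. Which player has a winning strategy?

A0 = {3}
A1: add {2, 6} — 2 (White) has 2→3; 6 (White) has 6→3.
A2: add {1, 5, 11} — 1 (White) has 1→2; 5 (White) has 5→2; 11 (White) has 11→2.
A3 = A2; e.g. 4 (Black) can still go to 8. Fixed point.
10 never enters the attractor, so Black can avoid the target forever.

Black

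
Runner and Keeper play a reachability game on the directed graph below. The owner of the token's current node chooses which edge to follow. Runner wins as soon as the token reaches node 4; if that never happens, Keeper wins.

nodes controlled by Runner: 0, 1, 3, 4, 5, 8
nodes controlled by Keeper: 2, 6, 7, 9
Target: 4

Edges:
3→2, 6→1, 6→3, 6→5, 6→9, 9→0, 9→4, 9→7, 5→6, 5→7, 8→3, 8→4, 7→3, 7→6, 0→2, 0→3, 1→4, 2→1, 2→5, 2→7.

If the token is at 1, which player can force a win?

A0 = {4}
A1: add {1, 8} — 1 (Runner) has 1→4; 8 (Runner) has 8→4.
A2 = A1; e.g. 0 (Runner) has no edge into A1. Fixed point.
1 ∈ A1, so Runner can force the target.

Runner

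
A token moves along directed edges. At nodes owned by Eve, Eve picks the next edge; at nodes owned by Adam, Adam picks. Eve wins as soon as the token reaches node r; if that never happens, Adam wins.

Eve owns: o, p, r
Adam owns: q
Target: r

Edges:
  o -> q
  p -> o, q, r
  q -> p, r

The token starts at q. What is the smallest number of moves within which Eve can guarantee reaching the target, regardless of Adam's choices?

2

A0 = {r}
A1: add {p} — p (Eve) has p→r.
A2: add {q} — q (Adam): all of {p, r} already in.
q enters the attractor at level 2, so Eve can force the target in 2 moves from there.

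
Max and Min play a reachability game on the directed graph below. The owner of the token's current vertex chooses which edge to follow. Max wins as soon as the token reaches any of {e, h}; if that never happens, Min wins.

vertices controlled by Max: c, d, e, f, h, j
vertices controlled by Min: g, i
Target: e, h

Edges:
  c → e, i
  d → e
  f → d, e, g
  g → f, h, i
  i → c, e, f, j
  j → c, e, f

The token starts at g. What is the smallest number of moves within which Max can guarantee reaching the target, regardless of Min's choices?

3

A0 = {e, h}
A1: add {c, d, f, j} — c (Max) has c→e; d (Max) has d→e; f (Max) has f→e; j (Max) has j→e.
A2: add {i} — i (Min): all of {c, e, f, j} already in.
A3: add {g} — g (Min): all of {f, h, i} already in.
A3 = all vertices. Fixed point.
g enters the attractor at level 3, so Max can force the target in 3 moves from there.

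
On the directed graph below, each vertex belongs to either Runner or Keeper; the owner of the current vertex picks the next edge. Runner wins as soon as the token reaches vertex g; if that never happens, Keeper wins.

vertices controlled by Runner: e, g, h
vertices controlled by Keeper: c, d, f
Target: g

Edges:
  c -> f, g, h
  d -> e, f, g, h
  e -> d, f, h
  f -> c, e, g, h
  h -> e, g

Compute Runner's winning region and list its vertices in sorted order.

e, g, h

A0 = {g}
A1: add {h} — h (Runner) has h→g.
A2: add {e} — e (Runner) has e→h.
A3 = A2; e.g. c (Keeper) can still go to f. Fixed point.
Runner's winning region = {e, g, h}.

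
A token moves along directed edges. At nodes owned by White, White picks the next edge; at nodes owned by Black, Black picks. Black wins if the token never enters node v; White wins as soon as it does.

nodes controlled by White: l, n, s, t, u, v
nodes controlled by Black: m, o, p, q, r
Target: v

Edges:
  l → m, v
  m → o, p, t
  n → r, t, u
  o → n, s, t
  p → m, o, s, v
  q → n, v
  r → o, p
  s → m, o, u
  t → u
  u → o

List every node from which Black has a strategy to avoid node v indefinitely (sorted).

m, n, o, p, q, r, s, t, u

A0 = {v}
A1: add {l} — l (White) has l→v.
A2 = A1; e.g. m (Black) can still go to o. Fixed point.
White's attractor = {l, v}; Black avoids the target exactly from the complement.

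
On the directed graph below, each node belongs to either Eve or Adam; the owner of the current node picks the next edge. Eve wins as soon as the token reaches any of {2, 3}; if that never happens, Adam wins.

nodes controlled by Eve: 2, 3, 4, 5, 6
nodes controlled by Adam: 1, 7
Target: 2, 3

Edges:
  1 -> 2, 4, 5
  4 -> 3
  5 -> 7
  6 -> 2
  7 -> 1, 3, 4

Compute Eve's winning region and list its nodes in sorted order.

A0 = {2, 3}
A1: add {4, 6} — 4 (Eve) has 4→3; 6 (Eve) has 6→2.
A2 = A1; e.g. 1 (Adam) can still go to 5. Fixed point.
Eve's winning region = {2, 3, 4, 6}.

2, 3, 4, 6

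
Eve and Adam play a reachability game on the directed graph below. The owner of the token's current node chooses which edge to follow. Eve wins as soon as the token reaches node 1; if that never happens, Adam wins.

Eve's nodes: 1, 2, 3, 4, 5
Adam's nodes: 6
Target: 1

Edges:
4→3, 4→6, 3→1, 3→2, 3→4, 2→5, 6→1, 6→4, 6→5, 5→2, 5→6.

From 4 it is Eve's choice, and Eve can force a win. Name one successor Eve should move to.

3

A0 = {1}
A1: add {3} — 3 (Eve) has 3→1.
A2: add {4} — 4 (Eve) has 4→3.
A3 = A2; e.g. 2 (Eve) has no edge into A2. Fixed point.
From 4, successor 3 is in the attractor (rank 1); the other successor 6 is not.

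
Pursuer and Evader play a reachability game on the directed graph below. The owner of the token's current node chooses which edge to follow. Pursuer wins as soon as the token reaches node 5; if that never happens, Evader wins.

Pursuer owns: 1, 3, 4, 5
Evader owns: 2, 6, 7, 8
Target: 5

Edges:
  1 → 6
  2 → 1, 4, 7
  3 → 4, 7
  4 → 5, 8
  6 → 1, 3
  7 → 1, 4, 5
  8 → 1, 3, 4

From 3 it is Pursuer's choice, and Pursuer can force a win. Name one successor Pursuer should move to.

A0 = {5}
A1: add {4} — 4 (Pursuer) has 4→5.
A2: add {3} — 3 (Pursuer) has 3→4.
A3 = A2; e.g. 1 (Pursuer) has no edge into A2. Fixed point.
From 3, successor 4 is in the attractor (rank 1); the other successor 7 is not.

4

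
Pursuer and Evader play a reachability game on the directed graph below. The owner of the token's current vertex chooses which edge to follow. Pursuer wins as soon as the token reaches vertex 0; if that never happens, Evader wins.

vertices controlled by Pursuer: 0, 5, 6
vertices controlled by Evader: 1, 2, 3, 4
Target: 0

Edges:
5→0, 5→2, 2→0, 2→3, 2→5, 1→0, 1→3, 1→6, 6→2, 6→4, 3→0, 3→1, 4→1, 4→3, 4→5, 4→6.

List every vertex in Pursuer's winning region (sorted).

A0 = {0}
A1: add {5} — 5 (Pursuer) has 5→0.
A2 = A1; e.g. 1 (Evader) can still go to 3. Fixed point.
Pursuer's winning region = {0, 5}.

0, 5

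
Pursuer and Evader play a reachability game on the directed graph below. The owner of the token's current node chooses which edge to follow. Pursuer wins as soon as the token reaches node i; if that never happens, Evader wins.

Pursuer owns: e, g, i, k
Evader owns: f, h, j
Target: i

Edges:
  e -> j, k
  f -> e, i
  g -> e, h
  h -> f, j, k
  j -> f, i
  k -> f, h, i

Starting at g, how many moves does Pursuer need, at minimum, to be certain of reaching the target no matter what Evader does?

A0 = {i}
A1: add {k} — k (Pursuer) has k→i.
A2: add {e} — e (Pursuer) has e→k.
A3: add {f, g} — f (Evader): all of {e, i} already in; g (Pursuer) has g→e.
g enters the attractor at level 3, so Pursuer can force the target in 3 moves from there.

3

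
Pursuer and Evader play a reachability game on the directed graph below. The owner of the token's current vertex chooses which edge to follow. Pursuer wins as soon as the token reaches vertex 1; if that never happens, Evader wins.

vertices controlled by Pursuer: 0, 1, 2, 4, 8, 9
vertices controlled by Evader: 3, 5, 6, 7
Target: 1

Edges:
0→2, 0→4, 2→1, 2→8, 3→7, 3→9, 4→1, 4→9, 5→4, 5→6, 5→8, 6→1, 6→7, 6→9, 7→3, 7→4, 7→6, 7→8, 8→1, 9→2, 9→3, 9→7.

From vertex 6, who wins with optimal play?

A0 = {1}
A1: add {2, 4, 8} — 2 (Pursuer) has 2→1; 4 (Pursuer) has 4→1; 8 (Pursuer) has 8→1.
A2: add {0, 9} — 0 (Pursuer) has 0→2; 9 (Pursuer) has 9→2.
A3 = A2; e.g. 3 (Evader) can still go to 7. Fixed point.
6 never enters the attractor, so Evader can avoid the target forever.

Evader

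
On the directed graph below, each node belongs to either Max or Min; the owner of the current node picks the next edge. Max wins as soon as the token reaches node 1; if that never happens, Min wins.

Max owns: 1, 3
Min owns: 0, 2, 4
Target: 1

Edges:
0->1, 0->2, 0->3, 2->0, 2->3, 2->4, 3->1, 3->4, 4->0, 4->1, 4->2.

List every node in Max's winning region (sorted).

A0 = {1}
A1: add {3} — 3 (Max) has 3→1.
A2 = A1; e.g. 0 (Min) can still go to 2. Fixed point.
Max's winning region = {1, 3}.

1, 3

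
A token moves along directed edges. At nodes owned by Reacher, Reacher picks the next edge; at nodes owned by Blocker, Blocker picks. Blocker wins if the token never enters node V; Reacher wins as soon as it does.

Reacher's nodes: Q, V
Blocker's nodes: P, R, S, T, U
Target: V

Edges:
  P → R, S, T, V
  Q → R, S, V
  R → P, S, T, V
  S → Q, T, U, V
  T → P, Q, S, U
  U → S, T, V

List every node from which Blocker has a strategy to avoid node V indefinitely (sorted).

P, R, S, T, U

A0 = {V}
A1: add {Q} — Q (Reacher) has Q→V.
A2 = A1; e.g. P (Blocker) can still go to R. Fixed point.
Reacher's attractor = {Q, V}; Blocker avoids the target exactly from the complement.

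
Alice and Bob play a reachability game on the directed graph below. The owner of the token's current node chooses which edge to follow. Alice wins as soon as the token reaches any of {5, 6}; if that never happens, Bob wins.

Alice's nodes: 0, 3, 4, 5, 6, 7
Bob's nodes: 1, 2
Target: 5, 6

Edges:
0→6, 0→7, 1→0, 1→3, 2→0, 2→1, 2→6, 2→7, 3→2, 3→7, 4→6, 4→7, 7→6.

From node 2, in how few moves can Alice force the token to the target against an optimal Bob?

4

A0 = {5, 6}
A1: add {0, 4, 7} — 0 (Alice) has 0→6; 4 (Alice) has 4→6; 7 (Alice) has 7→6.
A2: add {3} — 3 (Alice) has 3→7.
A3: add {1} — 1 (Bob): all of {0, 3} already in.
A4: add {2} — 2 (Bob): all of {0, 1, 6, 7} already in.
A4 = all vertices. Fixed point.
2 enters the attractor at level 4, so Alice can force the target in 4 moves from there.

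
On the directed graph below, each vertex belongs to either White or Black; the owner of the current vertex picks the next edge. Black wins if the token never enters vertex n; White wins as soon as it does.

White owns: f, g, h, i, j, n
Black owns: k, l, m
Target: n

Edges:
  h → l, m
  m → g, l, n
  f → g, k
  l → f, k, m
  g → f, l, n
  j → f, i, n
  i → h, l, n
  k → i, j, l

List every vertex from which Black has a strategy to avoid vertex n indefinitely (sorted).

h, k, l, m

A0 = {n}
A1: add {g, i, j} — g (White) has g→n; i (White) has i→n; j (White) has j→n.
A2: add {f} — f (White) has f→g.
A3 = A2; e.g. h (White) has no edge into A2. Fixed point.
White's attractor = {f, g, i, j, n}; Black avoids the target exactly from the complement.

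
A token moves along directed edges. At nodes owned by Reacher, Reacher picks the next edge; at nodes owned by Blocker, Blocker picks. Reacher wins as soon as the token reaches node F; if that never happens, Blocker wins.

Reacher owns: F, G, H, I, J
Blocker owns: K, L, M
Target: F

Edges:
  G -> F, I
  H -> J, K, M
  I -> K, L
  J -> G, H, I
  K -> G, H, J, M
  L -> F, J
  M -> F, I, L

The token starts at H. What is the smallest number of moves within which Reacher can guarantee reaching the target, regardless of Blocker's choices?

A0 = {F}
A1: add {G} — G (Reacher) has G→F.
A2: add {J} — J (Reacher) has J→G.
A3: add {H, L} — H (Reacher) has H→J; L (Blocker): all of {F, J} already in.
H enters the attractor at level 3, so Reacher can force the target in 3 moves from there.

3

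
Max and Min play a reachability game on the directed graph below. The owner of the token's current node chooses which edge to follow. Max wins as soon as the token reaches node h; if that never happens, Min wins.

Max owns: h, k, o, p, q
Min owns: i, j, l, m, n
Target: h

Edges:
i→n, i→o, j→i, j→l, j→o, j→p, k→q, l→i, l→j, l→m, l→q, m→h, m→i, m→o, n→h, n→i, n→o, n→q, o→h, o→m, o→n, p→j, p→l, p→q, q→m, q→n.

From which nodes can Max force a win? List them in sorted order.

h, o

A0 = {h}
A1: add {o} — o (Max) has o→h.
A2 = A1; e.g. i (Min) can still go to n. Fixed point.
Max's winning region = {h, o}.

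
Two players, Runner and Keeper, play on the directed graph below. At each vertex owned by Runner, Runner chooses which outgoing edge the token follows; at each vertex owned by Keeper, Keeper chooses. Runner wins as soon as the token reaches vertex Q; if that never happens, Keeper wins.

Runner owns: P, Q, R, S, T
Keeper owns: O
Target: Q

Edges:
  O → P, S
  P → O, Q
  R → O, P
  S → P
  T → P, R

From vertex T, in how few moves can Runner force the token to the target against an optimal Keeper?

2

A0 = {Q}
A1: add {P} — P (Runner) has P→Q.
A2: add {R, S, T} — R (Runner) has R→P; S (Runner) has S→P; T (Runner) has T→P.
T enters the attractor at level 2, so Runner can force the target in 2 moves from there.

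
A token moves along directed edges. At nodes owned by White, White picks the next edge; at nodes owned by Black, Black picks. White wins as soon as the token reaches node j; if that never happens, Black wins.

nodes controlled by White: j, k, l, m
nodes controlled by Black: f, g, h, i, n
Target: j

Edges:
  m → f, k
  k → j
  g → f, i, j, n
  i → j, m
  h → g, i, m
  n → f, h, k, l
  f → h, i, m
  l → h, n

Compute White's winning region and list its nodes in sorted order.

i, j, k, m

A0 = {j}
A1: add {k} — k (White) has k→j.
A2: add {m} — m (White) has m→k.
A3: add {i} — i (Black): all of {j, m} already in.
A4 = A3; e.g. f (Black) can still go to h. Fixed point.
White's winning region = {i, j, k, m}.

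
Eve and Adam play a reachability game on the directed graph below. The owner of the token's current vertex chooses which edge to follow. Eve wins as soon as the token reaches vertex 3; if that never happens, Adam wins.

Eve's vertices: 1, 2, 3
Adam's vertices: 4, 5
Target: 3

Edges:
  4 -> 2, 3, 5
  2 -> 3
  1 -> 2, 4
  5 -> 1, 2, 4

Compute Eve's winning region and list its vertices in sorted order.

1, 2, 3

A0 = {3}
A1: add {2} — 2 (Eve) has 2→3.
A2: add {1} — 1 (Eve) has 1→2.
A3 = A2; e.g. 4 (Adam) can still go to 5. Fixed point.
Eve's winning region = {1, 2, 3}.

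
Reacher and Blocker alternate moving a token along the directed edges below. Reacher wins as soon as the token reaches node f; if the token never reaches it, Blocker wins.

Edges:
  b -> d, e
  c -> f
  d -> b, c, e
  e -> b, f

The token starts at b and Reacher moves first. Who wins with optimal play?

Track states (vertex, player-to-move).
A0 = {(f,Reacher), (f,Blocker)}
A1: add {(c,Reacher), (c,Blocker), (e,Reacher)}.
A2: add {(d,Reacher)}.
A3: add {(b,Blocker)}.
A4 = A3; e.g. (b,Reacher) stays out. (b,Reacher) never enters ⇒ Blocker avoids the target.

Blocker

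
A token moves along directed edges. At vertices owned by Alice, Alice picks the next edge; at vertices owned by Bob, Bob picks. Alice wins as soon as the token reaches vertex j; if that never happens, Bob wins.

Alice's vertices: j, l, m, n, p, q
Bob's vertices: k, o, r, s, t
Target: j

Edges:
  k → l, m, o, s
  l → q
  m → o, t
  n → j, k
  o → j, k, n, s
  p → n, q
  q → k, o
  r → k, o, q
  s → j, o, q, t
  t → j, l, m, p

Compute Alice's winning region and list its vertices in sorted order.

j, n, p

A0 = {j}
A1: add {n} — n (Alice) has n→j.
A2: add {p} — p (Alice) has p→n.
A3 = A2; e.g. k (Bob) can still go to l. Fixed point.
Alice's winning region = {j, n, p}.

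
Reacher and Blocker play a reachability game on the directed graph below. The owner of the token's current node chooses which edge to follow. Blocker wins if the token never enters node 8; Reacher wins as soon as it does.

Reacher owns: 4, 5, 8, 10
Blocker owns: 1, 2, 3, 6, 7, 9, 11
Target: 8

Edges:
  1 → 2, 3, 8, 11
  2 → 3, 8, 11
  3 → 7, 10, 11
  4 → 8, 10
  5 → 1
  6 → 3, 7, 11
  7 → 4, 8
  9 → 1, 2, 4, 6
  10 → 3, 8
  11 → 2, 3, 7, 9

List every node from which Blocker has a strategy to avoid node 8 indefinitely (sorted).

A0 = {8}
A1: add {4, 10} — 4 (Reacher) has 4→8; 10 (Reacher) has 10→8.
A2: add {7} — 7 (Blocker): all of {4, 8} already in.
A3 = A2; e.g. 1 (Blocker) can still go to 2. Fixed point.
Reacher's attractor = {4, 7, 8, 10}; Blocker avoids the target exactly from the complement.

1, 2, 3, 5, 6, 9, 11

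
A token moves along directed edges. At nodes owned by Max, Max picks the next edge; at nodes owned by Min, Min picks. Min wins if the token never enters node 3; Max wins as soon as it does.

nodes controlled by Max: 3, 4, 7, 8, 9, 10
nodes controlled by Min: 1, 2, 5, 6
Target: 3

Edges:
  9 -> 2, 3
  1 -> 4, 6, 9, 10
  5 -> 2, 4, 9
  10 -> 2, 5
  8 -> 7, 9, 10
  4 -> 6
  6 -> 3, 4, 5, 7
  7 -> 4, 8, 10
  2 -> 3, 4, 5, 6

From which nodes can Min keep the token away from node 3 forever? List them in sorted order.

1, 2, 4, 5, 6, 10

A0 = {3}
A1: add {9} — 9 (Max) has 9→3.
A2: add {8} — 8 (Max) has 8→9.
A3: add {7} — 7 (Max) has 7→8.
A4 = A3; e.g. 1 (Min) can still go to 4. Fixed point.
Max's attractor = {3, 7, 8, 9}; Min avoids the target exactly from the complement.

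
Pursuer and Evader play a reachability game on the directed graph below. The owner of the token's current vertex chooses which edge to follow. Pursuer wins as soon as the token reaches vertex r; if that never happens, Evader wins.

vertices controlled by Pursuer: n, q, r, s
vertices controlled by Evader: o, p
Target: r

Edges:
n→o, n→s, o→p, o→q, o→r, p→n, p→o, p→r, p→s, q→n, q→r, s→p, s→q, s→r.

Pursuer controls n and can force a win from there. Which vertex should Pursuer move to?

s

A0 = {r}
A1: add {q, s} — q (Pursuer) has q→r; s (Pursuer) has s→r.
A2: add {n} — n (Pursuer) has n→s.
A3 = A2; e.g. o (Evader) can still go to p. Fixed point.
From n, successor s is in the attractor (rank 1); the other successor o is not.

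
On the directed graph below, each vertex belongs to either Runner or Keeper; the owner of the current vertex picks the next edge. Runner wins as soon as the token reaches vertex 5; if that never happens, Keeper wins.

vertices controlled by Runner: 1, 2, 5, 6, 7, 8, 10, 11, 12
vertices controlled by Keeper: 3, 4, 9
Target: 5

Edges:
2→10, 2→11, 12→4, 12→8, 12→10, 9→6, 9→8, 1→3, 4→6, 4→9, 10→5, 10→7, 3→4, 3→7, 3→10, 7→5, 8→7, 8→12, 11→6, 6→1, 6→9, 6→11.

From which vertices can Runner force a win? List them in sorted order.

2, 5, 7, 8, 10, 12

A0 = {5}
A1: add {7, 10} — 7 (Runner) has 7→5; 10 (Runner) has 10→5.
A2: add {2, 8, 12} — 2 (Runner) has 2→10; 8 (Runner) has 8→7; 12 (Runner) has 12→10.
A3 = A2; e.g. 1 (Runner) has no edge into A2. Fixed point.
Runner's winning region = {2, 5, 7, 8, 10, 12}.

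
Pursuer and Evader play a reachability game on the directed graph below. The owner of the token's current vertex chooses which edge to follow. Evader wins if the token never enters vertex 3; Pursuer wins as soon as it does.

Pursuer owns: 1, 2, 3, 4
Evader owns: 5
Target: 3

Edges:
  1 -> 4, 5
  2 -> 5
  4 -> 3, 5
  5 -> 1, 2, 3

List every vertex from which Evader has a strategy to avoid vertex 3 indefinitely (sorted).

2, 5

A0 = {3}
A1: add {4} — 4 (Pursuer) has 4→3.
A2: add {1} — 1 (Pursuer) has 1→4.
A3 = A2; e.g. 2 (Pursuer) has no edge into A2. Fixed point.
Pursuer's attractor = {1, 3, 4}; Evader avoids the target exactly from the complement.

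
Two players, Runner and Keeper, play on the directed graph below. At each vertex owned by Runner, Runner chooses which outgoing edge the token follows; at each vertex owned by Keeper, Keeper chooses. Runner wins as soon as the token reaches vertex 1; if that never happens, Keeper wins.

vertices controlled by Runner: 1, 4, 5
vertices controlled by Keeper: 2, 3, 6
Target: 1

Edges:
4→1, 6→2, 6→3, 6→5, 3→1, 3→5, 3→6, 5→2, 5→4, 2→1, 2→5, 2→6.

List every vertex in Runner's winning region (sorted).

A0 = {1}
A1: add {4} — 4 (Runner) has 4→1.
A2: add {5} — 5 (Runner) has 5→4.
A3 = A2; e.g. 2 (Keeper) can still go to 6. Fixed point.
Runner's winning region = {1, 4, 5}.

1, 4, 5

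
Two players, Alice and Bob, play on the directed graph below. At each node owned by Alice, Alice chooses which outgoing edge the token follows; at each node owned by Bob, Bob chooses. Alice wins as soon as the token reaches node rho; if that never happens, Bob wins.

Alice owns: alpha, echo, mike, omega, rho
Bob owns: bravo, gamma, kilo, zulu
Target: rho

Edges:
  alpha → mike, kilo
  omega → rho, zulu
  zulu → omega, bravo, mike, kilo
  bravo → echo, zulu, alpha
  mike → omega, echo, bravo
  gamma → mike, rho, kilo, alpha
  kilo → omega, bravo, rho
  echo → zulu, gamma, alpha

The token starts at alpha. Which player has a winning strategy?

A0 = {rho}
A1: add {omega} — omega (Alice) has omega→rho.
A2: add {mike} — mike (Alice) has mike→omega.
A3: add {alpha} — alpha (Alice) has alpha→mike.
alpha ∈ A3, so Alice can force the target.

Alice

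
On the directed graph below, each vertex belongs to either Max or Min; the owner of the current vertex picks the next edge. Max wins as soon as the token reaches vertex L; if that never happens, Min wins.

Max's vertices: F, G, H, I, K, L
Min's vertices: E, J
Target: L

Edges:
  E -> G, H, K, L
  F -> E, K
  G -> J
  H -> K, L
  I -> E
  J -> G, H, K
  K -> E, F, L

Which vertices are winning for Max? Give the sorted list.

F, H, K, L

A0 = {L}
A1: add {H, K} — H (Max) has H→L; K (Max) has K→L.
A2: add {F} — F (Max) has F→K.
A3 = A2; e.g. E (Min) can still go to G. Fixed point.
Max's winning region = {F, H, K, L}.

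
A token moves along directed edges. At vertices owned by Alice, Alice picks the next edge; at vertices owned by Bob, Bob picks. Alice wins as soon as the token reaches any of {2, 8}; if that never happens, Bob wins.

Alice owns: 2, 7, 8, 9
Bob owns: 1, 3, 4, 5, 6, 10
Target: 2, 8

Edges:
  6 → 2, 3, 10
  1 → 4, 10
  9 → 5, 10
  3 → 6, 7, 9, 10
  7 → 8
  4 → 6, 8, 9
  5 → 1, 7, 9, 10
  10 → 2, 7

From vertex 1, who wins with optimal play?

Bob

A0 = {2, 8}
A1: add {7} — 7 (Alice) has 7→8.
A2: add {10} — 10 (Bob): all of {2, 7} already in.
A3: add {9} — 9 (Alice) has 9→10.
A4 = A3; e.g. 1 (Bob) can still go to 4. Fixed point.
1 never enters the attractor, so Bob can avoid the target forever.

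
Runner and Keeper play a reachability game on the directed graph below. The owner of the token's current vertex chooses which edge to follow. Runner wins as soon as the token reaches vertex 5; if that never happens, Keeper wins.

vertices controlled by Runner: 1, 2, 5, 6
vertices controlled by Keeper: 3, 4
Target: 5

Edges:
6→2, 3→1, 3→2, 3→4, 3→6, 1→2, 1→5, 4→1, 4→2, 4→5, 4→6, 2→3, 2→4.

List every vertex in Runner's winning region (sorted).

A0 = {5}
A1: add {1} — 1 (Runner) has 1→5.
A2 = A1; e.g. 2 (Runner) has no edge into A1. Fixed point.
Runner's winning region = {1, 5}.

1, 5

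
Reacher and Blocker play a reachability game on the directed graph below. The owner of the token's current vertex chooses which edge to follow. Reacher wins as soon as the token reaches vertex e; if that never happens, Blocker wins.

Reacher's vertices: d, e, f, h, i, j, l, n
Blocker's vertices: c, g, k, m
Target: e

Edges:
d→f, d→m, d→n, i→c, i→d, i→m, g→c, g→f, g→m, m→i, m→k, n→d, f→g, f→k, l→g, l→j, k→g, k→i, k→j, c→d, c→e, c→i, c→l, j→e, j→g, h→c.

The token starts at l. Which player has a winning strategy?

A0 = {e}
A1: add {j} — j (Reacher) has j→e.
A2: add {l} — l (Reacher) has l→j.
A3 = A2; e.g. c (Blocker) can still go to d. Fixed point.
l ∈ A2, so Reacher can force the target.

Reacher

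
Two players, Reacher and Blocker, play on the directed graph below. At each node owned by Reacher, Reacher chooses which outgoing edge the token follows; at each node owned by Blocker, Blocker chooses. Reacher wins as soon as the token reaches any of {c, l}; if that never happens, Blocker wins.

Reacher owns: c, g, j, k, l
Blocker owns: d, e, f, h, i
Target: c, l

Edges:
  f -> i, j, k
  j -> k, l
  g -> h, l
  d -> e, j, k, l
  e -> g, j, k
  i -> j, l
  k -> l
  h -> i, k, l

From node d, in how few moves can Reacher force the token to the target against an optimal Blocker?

A0 = {c, l}
A1: add {g, j, k} — g (Reacher) has g→l; j (Reacher) has j→l; k (Reacher) has k→l.
A2: add {e, i} — e (Blocker): all of {g, j, k} already in; i (Blocker): all of {j, l} already in.
A3: add {d, f, h} — d (Blocker): all of {e, j, k, l} already in; f (Blocker): all of {i, j, k} already in; h (Blocker): all of {i, k, l} already in.
A3 = all vertices. Fixed point.
d enters the attractor at level 3, so Reacher can force the target in 3 moves from there.

3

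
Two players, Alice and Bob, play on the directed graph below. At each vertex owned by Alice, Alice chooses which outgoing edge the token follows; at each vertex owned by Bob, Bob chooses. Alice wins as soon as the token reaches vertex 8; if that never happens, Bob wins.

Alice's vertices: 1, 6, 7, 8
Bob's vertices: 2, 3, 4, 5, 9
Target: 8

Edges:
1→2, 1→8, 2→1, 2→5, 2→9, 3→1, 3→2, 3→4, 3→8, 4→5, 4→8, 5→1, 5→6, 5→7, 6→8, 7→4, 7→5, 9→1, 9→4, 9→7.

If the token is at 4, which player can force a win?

Bob

A0 = {8}
A1: add {1, 6} — 1 (Alice) has 1→8; 6 (Alice) has 6→8.
A2 = A1; e.g. 2 (Bob) can still go to 5. Fixed point.
4 never enters the attractor, so Bob can avoid the target forever.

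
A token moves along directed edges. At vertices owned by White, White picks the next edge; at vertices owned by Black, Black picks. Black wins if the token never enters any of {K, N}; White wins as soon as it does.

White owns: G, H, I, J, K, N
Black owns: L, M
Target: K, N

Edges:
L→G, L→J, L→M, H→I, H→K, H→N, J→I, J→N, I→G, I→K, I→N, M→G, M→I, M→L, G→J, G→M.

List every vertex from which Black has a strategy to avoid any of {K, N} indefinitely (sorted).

L, M

A0 = {K, N}
A1: add {H, I, J} — H (White) has H→K; I (White) has I→K; J (White) has J→N.
A2: add {G} — G (White) has G→J.
A3 = A2; e.g. L (Black) can still go to M. Fixed point.
White's attractor = {G, H, I, J, K, N}; Black avoids the target exactly from the complement.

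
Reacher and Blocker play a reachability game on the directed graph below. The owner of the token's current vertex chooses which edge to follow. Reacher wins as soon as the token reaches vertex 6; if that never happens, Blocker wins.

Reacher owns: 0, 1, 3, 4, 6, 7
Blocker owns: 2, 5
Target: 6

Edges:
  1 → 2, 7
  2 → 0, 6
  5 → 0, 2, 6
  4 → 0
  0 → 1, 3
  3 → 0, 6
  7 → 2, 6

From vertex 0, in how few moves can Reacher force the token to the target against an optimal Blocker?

A0 = {6}
A1: add {3, 7} — 3 (Reacher) has 3→6; 7 (Reacher) has 7→6.
A2: add {0, 1} — 0 (Reacher) has 0→3; 1 (Reacher) has 1→7.
0 enters the attractor at level 2, so Reacher can force the target in 2 moves from there.

2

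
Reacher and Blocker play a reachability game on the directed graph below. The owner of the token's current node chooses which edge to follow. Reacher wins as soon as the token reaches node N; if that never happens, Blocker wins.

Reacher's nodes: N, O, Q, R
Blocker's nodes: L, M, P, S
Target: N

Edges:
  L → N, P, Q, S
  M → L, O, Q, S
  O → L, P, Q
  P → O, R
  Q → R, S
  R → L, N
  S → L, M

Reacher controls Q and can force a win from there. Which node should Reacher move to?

R

A0 = {N}
A1: add {R} — R (Reacher) has R→N.
A2: add {Q} — Q (Reacher) has Q→R.
A3: add {O} — O (Reacher) has O→Q.
A4: add {P} — P (Blocker): all of {O, R} already in.
A5 = A4; e.g. L (Blocker) can still go to S. Fixed point.
From Q, successor R is in the attractor (rank 1); the other successor S is not.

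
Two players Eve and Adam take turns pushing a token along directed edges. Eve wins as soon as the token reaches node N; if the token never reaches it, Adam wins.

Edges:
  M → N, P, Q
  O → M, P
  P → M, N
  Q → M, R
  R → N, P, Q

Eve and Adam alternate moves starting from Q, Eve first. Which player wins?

Adam

Track states (vertex, player-to-move).
A0 = {(N,Eve), (N,Adam)}
A1: add {(M,Eve), (P,Eve), (R,Eve)}.
A2: add {(O,Adam), (P,Adam), (Q,Adam)}.
A3: add {(O,Eve)}.
A4 = A3; e.g. (M,Adam) stays out. (Q,Eve) never enters ⇒ Adam avoids the target.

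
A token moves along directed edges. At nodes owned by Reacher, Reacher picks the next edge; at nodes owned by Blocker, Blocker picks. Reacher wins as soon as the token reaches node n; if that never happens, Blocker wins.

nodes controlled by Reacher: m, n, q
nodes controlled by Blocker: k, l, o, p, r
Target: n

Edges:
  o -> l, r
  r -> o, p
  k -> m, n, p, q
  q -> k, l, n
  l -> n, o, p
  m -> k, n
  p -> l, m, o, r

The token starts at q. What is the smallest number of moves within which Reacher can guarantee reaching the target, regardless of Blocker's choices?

A0 = {n}
A1: add {m, q} — m (Reacher) has m→n; q (Reacher) has q→n.
A2 = A1; e.g. k (Blocker) can still go to p. Fixed point.
q enters the attractor at level 1, so Reacher can force the target in 1 move from there.

1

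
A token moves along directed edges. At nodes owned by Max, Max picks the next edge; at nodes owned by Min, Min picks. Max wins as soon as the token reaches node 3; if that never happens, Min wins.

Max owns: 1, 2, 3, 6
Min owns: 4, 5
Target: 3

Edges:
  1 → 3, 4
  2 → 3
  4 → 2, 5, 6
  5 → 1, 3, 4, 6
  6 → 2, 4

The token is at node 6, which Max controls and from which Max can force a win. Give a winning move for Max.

A0 = {3}
A1: add {1, 2} — 1 (Max) has 1→3; 2 (Max) has 2→3.
A2: add {6} — 6 (Max) has 6→2.
A3 = A2; e.g. 4 (Min) can still go to 5. Fixed point.
From 6, successor 2 is in the attractor (rank 1); the other successor 4 is not.

2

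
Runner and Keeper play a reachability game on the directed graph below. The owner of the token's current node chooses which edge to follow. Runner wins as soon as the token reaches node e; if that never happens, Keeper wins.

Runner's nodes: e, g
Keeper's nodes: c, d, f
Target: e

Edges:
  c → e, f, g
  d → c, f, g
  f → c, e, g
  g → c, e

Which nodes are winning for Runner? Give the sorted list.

e, g

A0 = {e}
A1: add {g} — g (Runner) has g→e.
A2 = A1; e.g. c (Keeper) can still go to f. Fixed point.
Runner's winning region = {e, g}.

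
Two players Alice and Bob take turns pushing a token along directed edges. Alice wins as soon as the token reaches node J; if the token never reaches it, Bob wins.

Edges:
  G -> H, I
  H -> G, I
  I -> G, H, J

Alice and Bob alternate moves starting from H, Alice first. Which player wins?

Track states (vertex, player-to-move).
A0 = {(J,Alice), (J,Bob)}
A1: add {(I,Alice)}.
A2 = A1; e.g. (G,Alice) stays out. (H,Alice) never enters ⇒ Bob avoids the target.

Bob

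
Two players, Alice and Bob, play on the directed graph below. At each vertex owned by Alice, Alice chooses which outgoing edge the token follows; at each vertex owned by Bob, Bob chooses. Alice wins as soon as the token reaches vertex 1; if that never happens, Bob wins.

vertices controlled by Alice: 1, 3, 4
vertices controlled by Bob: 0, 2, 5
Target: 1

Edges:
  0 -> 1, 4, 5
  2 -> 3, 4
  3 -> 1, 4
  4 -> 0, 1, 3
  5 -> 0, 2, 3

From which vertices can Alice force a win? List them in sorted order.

A0 = {1}
A1: add {3, 4} — 3 (Alice) has 3→1; 4 (Alice) has 4→1.
A2: add {2} — 2 (Bob): all of {3, 4} already in.
A3 = A2; e.g. 0 (Bob) can still go to 5. Fixed point.
Alice's winning region = {1, 2, 3, 4}.

1, 2, 3, 4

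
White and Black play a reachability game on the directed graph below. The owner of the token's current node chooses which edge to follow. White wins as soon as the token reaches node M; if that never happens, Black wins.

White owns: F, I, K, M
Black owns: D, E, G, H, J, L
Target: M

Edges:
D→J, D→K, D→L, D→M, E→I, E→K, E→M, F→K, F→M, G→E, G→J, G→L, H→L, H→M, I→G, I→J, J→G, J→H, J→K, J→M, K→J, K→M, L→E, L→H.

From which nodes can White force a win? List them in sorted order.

A0 = {M}
A1: add {F, K} — F (White) has F→M; K (White) has K→M.
A2 = A1; e.g. D (Black) can still go to J. Fixed point.
White's winning region = {F, K, M}.

F, K, M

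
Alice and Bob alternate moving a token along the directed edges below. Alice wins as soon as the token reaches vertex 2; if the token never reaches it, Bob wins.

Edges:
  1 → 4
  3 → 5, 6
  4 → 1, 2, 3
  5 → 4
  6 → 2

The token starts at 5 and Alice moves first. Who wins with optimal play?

Bob

Track states (vertex, player-to-move).
A0 = {(2,Alice), (2,Bob)}
A1: add {(4,Alice), (6,Alice), (6,Bob)}.
A2: add {(1,Bob), (3,Alice), (5,Bob)}.
A3 = A2; e.g. (1,Alice) stays out. (5,Alice) never enters ⇒ Bob avoids the target.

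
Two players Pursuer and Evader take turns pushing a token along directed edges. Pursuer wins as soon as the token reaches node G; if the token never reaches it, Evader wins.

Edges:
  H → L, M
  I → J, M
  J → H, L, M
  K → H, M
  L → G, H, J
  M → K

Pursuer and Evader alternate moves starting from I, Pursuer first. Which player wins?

Track states (vertex, player-to-move).
A0 = {(G,Pursuer), (G,Evader)}
A1: add {(L,Pursuer)}.
A2 = A1; e.g. (H,Pursuer) stays out. (I,Pursuer) never enters ⇒ Evader avoids the target.

Evader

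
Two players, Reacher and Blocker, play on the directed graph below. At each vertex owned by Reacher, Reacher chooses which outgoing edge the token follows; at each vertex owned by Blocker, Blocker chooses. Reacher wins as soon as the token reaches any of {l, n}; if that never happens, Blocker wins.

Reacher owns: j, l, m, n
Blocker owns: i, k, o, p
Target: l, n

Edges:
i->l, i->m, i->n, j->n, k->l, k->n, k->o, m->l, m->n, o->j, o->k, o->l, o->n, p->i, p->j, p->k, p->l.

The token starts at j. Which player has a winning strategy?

Reacher

A0 = {l, n}
A1: add {j, m} — j (Reacher) has j→n; m (Reacher) has m→l.
j ∈ A1, so Reacher can force the target.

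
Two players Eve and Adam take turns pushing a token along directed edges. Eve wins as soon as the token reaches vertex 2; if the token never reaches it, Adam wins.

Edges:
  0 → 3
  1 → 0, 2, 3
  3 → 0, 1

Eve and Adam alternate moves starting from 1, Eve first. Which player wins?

Eve

Track states (vertex, player-to-move).
A0 = {(2,Eve), (2,Adam)}
A1: add {(1,Eve)}.
(1,Eve) ∈ A1 ⇒ Eve forces the target.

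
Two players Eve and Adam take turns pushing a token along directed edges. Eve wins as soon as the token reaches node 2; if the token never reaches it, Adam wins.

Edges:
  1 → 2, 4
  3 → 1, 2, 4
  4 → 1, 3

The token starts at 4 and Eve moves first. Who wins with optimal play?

Adam

Track states (vertex, player-to-move).
A0 = {(2,Eve), (2,Adam)}
A1: add {(1,Eve), (3,Eve)}.
A2: add {(4,Adam)}.
A3 = A2; e.g. (1,Adam) stays out. (4,Eve) never enters ⇒ Adam avoids the target.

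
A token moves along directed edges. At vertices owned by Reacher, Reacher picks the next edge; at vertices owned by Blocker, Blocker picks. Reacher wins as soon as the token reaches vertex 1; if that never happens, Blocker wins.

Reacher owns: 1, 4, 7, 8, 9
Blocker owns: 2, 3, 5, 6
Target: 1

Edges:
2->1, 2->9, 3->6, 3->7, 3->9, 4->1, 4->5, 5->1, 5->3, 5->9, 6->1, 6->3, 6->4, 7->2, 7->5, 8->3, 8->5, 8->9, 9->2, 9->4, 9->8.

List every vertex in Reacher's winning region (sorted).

1, 2, 4, 7, 8, 9

A0 = {1}
A1: add {4} — 4 (Reacher) has 4→1.
A2: add {9} — 9 (Reacher) has 9→4.
A3: add {2, 8} — 2 (Blocker): all of {1, 9} already in; 8 (Reacher) has 8→9.
A4: add {7} — 7 (Reacher) has 7→2.
A5 = A4; e.g. 3 (Blocker) can still go to 6. Fixed point.
Reacher's winning region = {1, 2, 4, 7, 8, 9}.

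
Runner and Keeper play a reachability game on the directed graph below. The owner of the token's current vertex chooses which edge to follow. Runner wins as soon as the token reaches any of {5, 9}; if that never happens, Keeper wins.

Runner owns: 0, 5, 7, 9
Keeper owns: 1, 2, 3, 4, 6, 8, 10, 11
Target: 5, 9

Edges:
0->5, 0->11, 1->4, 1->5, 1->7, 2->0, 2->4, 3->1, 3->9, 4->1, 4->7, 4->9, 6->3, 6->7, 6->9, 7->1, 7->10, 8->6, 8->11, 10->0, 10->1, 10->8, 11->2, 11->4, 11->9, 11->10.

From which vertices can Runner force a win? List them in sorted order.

A0 = {5, 9}
A1: add {0} — 0 (Runner) has 0→5.
A2 = A1; e.g. 1 (Keeper) can still go to 4. Fixed point.
Runner's winning region = {0, 5, 9}.

0, 5, 9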